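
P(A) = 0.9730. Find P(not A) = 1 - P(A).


P(not A) = 1 - 0.9730 = 0.0270

P(not A) = 0.0270


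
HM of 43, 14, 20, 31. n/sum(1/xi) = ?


Sum of reciprocals = 1/43 + 1/14 + 1/20 + 1/31 = 0.176942
HM = 4/0.176942 = 22.6062

HM = 22.6062


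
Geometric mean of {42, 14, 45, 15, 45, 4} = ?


Product = 42 × 14 × 45 × 15 × 45 × 4 = 71442000
GM = 71442000^(1/6) = 20.3701

GM = 20.3701


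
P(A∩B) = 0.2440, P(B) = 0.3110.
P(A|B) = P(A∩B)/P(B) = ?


P(A|B) = 0.2440/0.3110 = 0.7846

P(A|B) = 0.7846


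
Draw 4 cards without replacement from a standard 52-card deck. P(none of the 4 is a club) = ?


P(no clubs) = (39/52) × (38/51) × (37/50) × (36/49)
= 0.3038

P = 0.3038


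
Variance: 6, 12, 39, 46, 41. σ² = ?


Mean = 28.8000
Squared deviations: 519.8400, 282.2400, 104.0400, 295.8400, 148.8400
Sum = 1350.8000
Variance = 1350.8000/5 = 270.1600

Variance = 270.1600


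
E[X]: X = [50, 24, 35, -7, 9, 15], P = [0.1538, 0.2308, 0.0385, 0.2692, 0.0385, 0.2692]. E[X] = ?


E[X] = 50*0.1538 + 24*0.2308 + 35*0.0385 - 7*0.2692 + 9*0.0385 + 15*0.2692
= 7.6900 + 5.5392 + 1.3475 - 1.8844 + 0.3465 + 4.0380
= 17.0768

E[X] = 17.0768


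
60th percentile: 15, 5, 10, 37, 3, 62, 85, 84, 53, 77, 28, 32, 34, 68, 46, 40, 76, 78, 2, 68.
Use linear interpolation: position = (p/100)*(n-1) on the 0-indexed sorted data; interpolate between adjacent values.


Sorted: 2, 3, 5, 10, 15, 28, 32, 34, 37, 40, 46, 53, 62, 68, 68, 76, 77, 78, 84, 85
n = 20
Index = 60/100 * 19 = 11.4000
Lower = data[11] = 53, Upper = data[12] = 62
P60 = 53 + 0.4000*(9) = 56.6000

P60 = 56.6000


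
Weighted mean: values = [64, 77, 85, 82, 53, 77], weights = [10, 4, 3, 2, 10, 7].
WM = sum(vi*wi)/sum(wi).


Numerator = 64*10 + 77*4 + 85*3 + 82*2 + 53*10 + 77*7 = 2436
Denominator = 10 + 4 + 3 + 2 + 10 + 7 = 36
WM = 2436/36 = 67.6667

WM = 67.6667


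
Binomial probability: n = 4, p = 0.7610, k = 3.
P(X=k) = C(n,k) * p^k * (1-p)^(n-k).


C(4,3) = 4
p^3 = 0.440711
(1-p)^1 = 0.239000
P = 4 * 0.440711 * 0.239000 = 0.4213

P(X=3) = 0.4213


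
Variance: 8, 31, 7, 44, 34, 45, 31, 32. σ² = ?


Mean = 29.0000
Squared deviations: 441.0000, 4.0000, 484.0000, 225.0000, 25.0000, 256.0000, 4.0000, 9.0000
Sum = 1448.0000
Variance = 1448.0000/8 = 181.0000

Variance = 181.0000


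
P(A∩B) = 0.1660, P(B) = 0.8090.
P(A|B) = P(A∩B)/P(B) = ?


P(A|B) = 0.1660/0.8090 = 0.2052

P(A|B) = 0.2052


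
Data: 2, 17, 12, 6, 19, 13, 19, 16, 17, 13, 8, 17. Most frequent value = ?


Frequencies: 2:1, 6:1, 8:1, 12:1, 13:2, 16:1, 17:3, 19:2
Max frequency = 3
Mode = 17

Mode = 17


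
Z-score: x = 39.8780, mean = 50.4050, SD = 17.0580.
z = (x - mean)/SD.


z = (39.8780 - 50.4050)/17.0580
= -10.5270/17.0580
= -0.6171

z = -0.6171


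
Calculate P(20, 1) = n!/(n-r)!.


P(20,1) = 20!/19!
= 2432902008176640000/121645100408832000
= 20

P(20,1) = 20


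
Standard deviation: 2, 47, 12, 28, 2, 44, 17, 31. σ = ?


Mean = 22.8750
Variance = 268.1094
SD = sqrt(268.1094) = 16.3740

SD = 16.3740


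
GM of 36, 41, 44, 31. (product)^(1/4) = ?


Product = 36 × 41 × 44 × 31 = 2013264
GM = 2013264^(1/4) = 37.6682

GM = 37.6682


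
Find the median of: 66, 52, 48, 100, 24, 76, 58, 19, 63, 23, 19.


Sorted: 19, 19, 23, 24, 48, 52, 58, 63, 66, 76, 100
n = 11 (odd)
Middle value = 52

Median = 52


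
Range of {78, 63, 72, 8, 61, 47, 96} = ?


Max = 96, Min = 8
Range = 96 - 8 = 88

Range = 88


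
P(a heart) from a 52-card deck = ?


13 hearts in 52 cards
P = 13/52 = 0.2500

P = 0.2500


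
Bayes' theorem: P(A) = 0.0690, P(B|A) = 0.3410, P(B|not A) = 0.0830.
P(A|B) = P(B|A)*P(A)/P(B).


P(B) = P(B|A)*P(A) + P(B|A')*P(A')
= 0.3410*0.0690 + 0.0830*0.9310
= 0.023529 + 0.077273 = 0.100802
P(A|B) = 0.023529/0.100802 = 0.2334

P(A|B) = 0.2334


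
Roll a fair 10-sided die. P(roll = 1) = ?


Favorable outcomes (roll = 1): 1
Total outcomes = 10
P = 1/10 = 0.1000

P = 0.1000


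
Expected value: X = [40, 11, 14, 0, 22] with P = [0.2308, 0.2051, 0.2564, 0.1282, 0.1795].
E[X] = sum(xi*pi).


E[X] = 40*0.2308 + 11*0.2051 + 14*0.2564 + 0*0.1282 + 22*0.1795
= 9.2320 + 2.2561 + 3.5896 + 0 + 3.9490
= 19.0267

E[X] = 19.0267


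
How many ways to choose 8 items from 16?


C(16,8) = 16!/(8! × 8!)
= 20922789888000/(40320 × 40320)
= 12870

C(16,8) = 12870


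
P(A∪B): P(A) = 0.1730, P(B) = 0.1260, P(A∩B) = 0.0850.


P(A∪B) = 0.1730 + 0.1260 - 0.0850
= 0.2990 - 0.0850
= 0.2140

P(A∪B) = 0.2140


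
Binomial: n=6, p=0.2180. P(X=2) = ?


C(6,2) = 15
p^2 = 0.047524
(1-p)^4 = 0.373962
P = 15 * 0.047524 * 0.373962 = 0.2666

P(X=2) = 0.2666


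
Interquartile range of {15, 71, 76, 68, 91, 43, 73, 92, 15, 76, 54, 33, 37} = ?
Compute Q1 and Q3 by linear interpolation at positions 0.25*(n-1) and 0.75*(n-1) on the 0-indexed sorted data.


Sorted: 15, 15, 33, 37, 43, 54, 68, 71, 73, 76, 76, 91, 92
Q1 (25th %ile) = 37.0000
Q3 (75th %ile) = 76.0000
IQR = 76.0000 - 37.0000 = 39.0000

IQR = 39.0000


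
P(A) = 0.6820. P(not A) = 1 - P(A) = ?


P(not A) = 1 - 0.6820 = 0.3180

P(not A) = 0.3180


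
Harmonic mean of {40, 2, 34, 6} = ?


Sum of reciprocals = 1/40 + 1/2 + 1/34 + 1/6 = 0.721078
HM = 4/0.721078 = 5.5472

HM = 5.5472


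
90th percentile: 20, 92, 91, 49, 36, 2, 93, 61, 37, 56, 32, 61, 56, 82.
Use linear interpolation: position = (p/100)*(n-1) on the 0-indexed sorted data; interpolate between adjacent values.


Sorted: 2, 20, 32, 36, 37, 49, 56, 56, 61, 61, 82, 91, 92, 93
n = 14
Index = 90/100 * 13 = 11.7000
Lower = data[11] = 91, Upper = data[12] = 92
P90 = 91 + 0.7000*(1) = 91.7000

P90 = 91.7000


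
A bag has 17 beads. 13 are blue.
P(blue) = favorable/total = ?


P = 13/17 = 0.7647

P = 0.7647


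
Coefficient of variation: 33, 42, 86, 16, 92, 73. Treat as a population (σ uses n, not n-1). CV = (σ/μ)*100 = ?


Mean = 57.0000
SD = 28.2961
CV = (28.2961/57.0000)*100 = 49.6422%

CV = 49.6422%


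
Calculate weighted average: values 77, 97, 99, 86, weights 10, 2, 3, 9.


Numerator = 77*10 + 97*2 + 99*3 + 86*9 = 2035
Denominator = 10 + 2 + 3 + 9 = 24
WM = 2035/24 = 84.7917

WM = 84.7917


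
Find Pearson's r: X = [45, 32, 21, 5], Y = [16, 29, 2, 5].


Mean X = 25.7500, Mean Y = 13.0000
SD X = 14.686303, SD Y = 10.606602
Cov = 94.000000
r = 94.000000/(14.686303*10.606602) = 0.6034

r = 0.6034


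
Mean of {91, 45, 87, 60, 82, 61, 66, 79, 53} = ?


Sum = 91 + 45 + 87 + 60 + 82 + 61 + 66 + 79 + 53 = 624
n = 9
Mean = 624/9 = 69.3333

Mean = 69.3333


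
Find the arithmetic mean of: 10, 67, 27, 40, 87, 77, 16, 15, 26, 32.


Sum = 10 + 67 + 27 + 40 + 87 + 77 + 16 + 15 + 26 + 32 = 397
n = 10
Mean = 397/10 = 39.7000

Mean = 39.7000


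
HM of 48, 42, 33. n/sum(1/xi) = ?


Sum of reciprocals = 1/48 + 1/42 + 1/33 = 0.074946
HM = 3/0.074946 = 40.0289

HM = 40.0289


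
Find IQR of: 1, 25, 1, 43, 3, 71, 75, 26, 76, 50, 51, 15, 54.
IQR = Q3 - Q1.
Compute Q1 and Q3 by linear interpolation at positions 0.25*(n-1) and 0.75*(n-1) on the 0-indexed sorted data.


Sorted: 1, 1, 3, 15, 25, 26, 43, 50, 51, 54, 71, 75, 76
Q1 (25th %ile) = 15.0000
Q3 (75th %ile) = 54.0000
IQR = 54.0000 - 15.0000 = 39.0000

IQR = 39.0000


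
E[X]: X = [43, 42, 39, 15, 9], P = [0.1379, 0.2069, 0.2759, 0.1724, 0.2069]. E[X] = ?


E[X] = 43*0.1379 + 42*0.2069 + 39*0.2759 + 15*0.1724 + 9*0.2069
= 5.9297 + 8.6898 + 10.7601 + 2.5860 + 1.8621
= 29.8277

E[X] = 29.8277


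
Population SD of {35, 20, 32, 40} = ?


Mean = 31.7500
Variance = 54.1875
SD = sqrt(54.1875) = 7.3612

SD = 7.3612


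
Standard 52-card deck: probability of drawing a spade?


13 spades in 52 cards
P = 13/52 = 0.2500

P = 0.2500


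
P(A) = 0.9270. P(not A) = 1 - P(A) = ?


P(not A) = 1 - 0.9270 = 0.0730

P(not A) = 0.0730


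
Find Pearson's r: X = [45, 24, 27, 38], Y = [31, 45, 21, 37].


Mean X = 33.5000, Mean Y = 33.5000
SD X = 8.440972, SD Y = 8.760708
Cov = -10.250000
r = -10.250000/(8.440972*8.760708) = -0.1386

r = -0.1386


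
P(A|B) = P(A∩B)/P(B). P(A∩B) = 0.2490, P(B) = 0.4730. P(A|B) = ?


P(A|B) = 0.2490/0.4730 = 0.5264

P(A|B) = 0.5264


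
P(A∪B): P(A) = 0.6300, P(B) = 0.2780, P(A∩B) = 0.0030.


P(A∪B) = 0.6300 + 0.2780 - 0.0030
= 0.9080 - 0.0030
= 0.9050

P(A∪B) = 0.9050


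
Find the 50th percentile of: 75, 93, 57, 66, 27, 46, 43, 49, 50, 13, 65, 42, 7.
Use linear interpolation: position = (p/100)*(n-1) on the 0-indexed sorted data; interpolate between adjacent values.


Sorted: 7, 13, 27, 42, 43, 46, 49, 50, 57, 65, 66, 75, 93
n = 13
Index = 50/100 * 12 = 6.0000
Lower = data[6] = 49, Upper = data[7] = 50
P50 = 49 + 0*(1) = 49.0000

P50 = 49.0000


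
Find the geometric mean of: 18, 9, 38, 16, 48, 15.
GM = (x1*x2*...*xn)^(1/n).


Product = 18 × 9 × 38 × 16 × 48 × 15 = 70917120
GM = 70917120^(1/6) = 20.3450

GM = 20.3450


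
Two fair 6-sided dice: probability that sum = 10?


Total outcomes = 6×6 = 36
Favorable (sum = 10): 3
P = 3/36 = 0.0833

P = 0.0833


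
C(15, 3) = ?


C(15,3) = 15!/(3! × 12!)
= 1307674368000/(6 × 479001600)
= 455

C(15,3) = 455


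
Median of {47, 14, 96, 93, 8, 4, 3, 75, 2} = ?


Sorted: 2, 3, 4, 8, 14, 47, 75, 93, 96
n = 9 (odd)
Middle value = 14

Median = 14


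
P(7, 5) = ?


P(7,5) = 7!/2!
= 5040/2
= 2520

P(7,5) = 2520


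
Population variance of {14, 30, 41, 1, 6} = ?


Mean = 18.4000
Squared deviations: 19.3600, 134.5600, 510.7600, 302.7600, 153.7600
Sum = 1121.2000
Variance = 1121.2000/5 = 224.2400

Variance = 224.2400


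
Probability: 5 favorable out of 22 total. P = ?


P = 5/22 = 0.2273

P = 0.2273


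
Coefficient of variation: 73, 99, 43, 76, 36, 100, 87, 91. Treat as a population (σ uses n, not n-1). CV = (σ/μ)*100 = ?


Mean = 75.6250
SD = 22.7703
CV = (22.7703/75.6250)*100 = 30.1094%

CV = 30.1094%


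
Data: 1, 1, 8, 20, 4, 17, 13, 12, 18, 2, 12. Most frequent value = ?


Frequencies: 1:2, 2:1, 4:1, 8:1, 12:2, 13:1, 17:1, 18:1, 20:1
Max frequency = 2
Mode = 1, 12

Mode = 1, 12


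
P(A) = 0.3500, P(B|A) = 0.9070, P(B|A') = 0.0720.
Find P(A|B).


P(B) = P(B|A)*P(A) + P(B|A')*P(A')
= 0.9070*0.3500 + 0.0720*0.6500
= 0.317450 + 0.046800 = 0.364250
P(A|B) = 0.317450/0.364250 = 0.8715

P(A|B) = 0.8715


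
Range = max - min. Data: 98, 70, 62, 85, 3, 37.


Max = 98, Min = 3
Range = 98 - 3 = 95

Range = 95


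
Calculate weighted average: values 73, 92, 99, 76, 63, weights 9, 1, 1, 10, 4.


Numerator = 73*9 + 92*1 + 99*1 + 76*10 + 63*4 = 1860
Denominator = 9 + 1 + 1 + 10 + 4 = 25
WM = 1860/25 = 74.4000

WM = 74.4000


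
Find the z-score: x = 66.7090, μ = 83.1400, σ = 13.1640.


z = (66.7090 - 83.1400)/13.1640
= -16.4310/13.1640
= -1.2482

z = -1.2482


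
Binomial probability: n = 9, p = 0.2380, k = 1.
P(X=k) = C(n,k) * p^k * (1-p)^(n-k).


C(9,1) = 9
p^1 = 0.238000
(1-p)^8 = 0.113668
P = 9 * 0.238000 * 0.113668 = 0.2435

P(X=1) = 0.2435


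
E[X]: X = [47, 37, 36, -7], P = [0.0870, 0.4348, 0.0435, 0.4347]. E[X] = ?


E[X] = 47*0.0870 + 37*0.4348 + 36*0.0435 - 7*0.4347
= 4.0890 + 16.0876 + 1.5660 - 3.0429
= 18.6997

E[X] = 18.6997


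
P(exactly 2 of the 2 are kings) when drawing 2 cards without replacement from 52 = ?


Hypergeometric: P(X=2) = C(4,2)·C(48,0) / C(52,2)
= 6 × 1 / 1326
= 6/1326 = 0.0045

P = 0.0045


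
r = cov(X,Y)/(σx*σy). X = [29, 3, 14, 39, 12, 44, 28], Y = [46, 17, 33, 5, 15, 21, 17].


Mean X = 24.1429, Mean Y = 22.0000
SD X = 13.891709, SD Y = 12.455636
Cov = -13.714286
r = -13.714286/(13.891709*12.455636) = -0.0793

r = -0.0793


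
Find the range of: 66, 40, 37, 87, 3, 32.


Max = 87, Min = 3
Range = 87 - 3 = 84

Range = 84


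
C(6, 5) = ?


C(6,5) = 6!/(5! × 1!)
= 720/(120 × 1)
= 6

C(6,5) = 6


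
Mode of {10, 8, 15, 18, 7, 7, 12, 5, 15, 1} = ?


Frequencies: 1:1, 5:1, 7:2, 8:1, 10:1, 12:1, 15:2, 18:1
Max frequency = 2
Mode = 7, 15

Mode = 7, 15


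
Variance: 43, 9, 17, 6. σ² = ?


Mean = 18.7500
Squared deviations: 588.0625, 95.0625, 3.0625, 162.5625
Sum = 848.7500
Variance = 848.7500/4 = 212.1875

Variance = 212.1875


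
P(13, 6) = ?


P(13,6) = 13!/7!
= 6227020800/5040
= 1235520

P(13,6) = 1235520


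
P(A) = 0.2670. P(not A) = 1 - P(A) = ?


P(not A) = 1 - 0.2670 = 0.7330

P(not A) = 0.7330


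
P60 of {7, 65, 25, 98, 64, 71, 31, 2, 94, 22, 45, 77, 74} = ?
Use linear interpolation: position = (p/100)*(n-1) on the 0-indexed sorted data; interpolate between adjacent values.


Sorted: 2, 7, 22, 25, 31, 45, 64, 65, 71, 74, 77, 94, 98
n = 13
Index = 60/100 * 12 = 7.2000
Lower = data[7] = 65, Upper = data[8] = 71
P60 = 65 + 0.2000*(6) = 66.2000

P60 = 66.2000


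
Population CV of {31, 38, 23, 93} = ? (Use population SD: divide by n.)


Mean = 46.2500
SD = 27.5080
CV = (27.5080/46.2500)*100 = 59.4767%

CV = 59.4767%


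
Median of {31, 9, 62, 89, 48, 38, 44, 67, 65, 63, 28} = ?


Sorted: 9, 28, 31, 38, 44, 48, 62, 63, 65, 67, 89
n = 11 (odd)
Middle value = 48

Median = 48


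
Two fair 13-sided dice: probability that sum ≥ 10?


Total outcomes = 13×13 = 169
Favorable (sum ≥ 10): 133
P = 133/169 = 0.7870

P = 0.7870


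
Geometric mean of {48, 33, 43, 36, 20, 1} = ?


Product = 48 × 33 × 43 × 36 × 20 × 1 = 49040640
GM = 49040640^(1/6) = 19.1320

GM = 19.1320


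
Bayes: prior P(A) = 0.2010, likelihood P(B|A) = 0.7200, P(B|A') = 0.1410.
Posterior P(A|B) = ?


P(B) = P(B|A)*P(A) + P(B|A')*P(A')
= 0.7200*0.2010 + 0.1410*0.7990
= 0.144720 + 0.112659 = 0.257379
P(A|B) = 0.144720/0.257379 = 0.5623

P(A|B) = 0.5623


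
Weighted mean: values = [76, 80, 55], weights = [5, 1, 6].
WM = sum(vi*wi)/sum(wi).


Numerator = 76*5 + 80*1 + 55*6 = 790
Denominator = 5 + 1 + 6 = 12
WM = 790/12 = 65.8333

WM = 65.8333


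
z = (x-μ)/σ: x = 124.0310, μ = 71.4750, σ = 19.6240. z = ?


z = (124.0310 - 71.4750)/19.6240
= 52.5560/19.6240
= 2.6781

z = 2.6781


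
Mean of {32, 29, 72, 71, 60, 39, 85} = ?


Sum = 32 + 29 + 72 + 71 + 60 + 39 + 85 = 388
n = 7
Mean = 388/7 = 55.4286

Mean = 55.4286


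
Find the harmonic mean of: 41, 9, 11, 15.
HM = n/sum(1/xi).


Sum of reciprocals = 1/41 + 1/9 + 1/11 + 1/15 = 0.293077
HM = 4/0.293077 = 13.6483

HM = 13.6483


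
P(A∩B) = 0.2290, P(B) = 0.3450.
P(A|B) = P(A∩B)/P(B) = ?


P(A|B) = 0.2290/0.3450 = 0.6638

P(A|B) = 0.6638


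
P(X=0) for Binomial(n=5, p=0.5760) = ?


C(5,0) = 1
p^0 = 1.000000
(1-p)^5 = 0.013703
P = 1 * 1.000000 * 0.013703 = 0.0137

P(X=0) = 0.0137


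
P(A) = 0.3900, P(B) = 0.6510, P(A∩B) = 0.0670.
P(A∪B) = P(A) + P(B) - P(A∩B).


P(A∪B) = 0.3900 + 0.6510 - 0.0670
= 1.0410 - 0.0670
= 0.9740

P(A∪B) = 0.9740


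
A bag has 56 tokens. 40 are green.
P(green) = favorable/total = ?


P = 40/56 = 0.7143

P = 0.7143


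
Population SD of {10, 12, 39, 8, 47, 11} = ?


Mean = 21.1667
Variance = 245.1389
SD = sqrt(245.1389) = 15.6569

SD = 15.6569


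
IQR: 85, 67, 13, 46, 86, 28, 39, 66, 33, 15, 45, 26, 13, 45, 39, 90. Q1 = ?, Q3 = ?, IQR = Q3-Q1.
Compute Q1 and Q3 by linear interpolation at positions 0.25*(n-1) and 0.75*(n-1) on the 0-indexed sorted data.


Sorted: 13, 13, 15, 26, 28, 33, 39, 39, 45, 45, 46, 66, 67, 85, 86, 90
Q1 (25th %ile) = 27.5000
Q3 (75th %ile) = 66.2500
IQR = 66.2500 - 27.5000 = 38.7500

IQR = 38.7500


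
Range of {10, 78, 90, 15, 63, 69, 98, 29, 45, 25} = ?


Max = 98, Min = 10
Range = 98 - 10 = 88

Range = 88


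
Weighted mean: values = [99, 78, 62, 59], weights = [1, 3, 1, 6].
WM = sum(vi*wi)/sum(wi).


Numerator = 99*1 + 78*3 + 62*1 + 59*6 = 749
Denominator = 1 + 3 + 1 + 6 = 11
WM = 749/11 = 68.0909

WM = 68.0909


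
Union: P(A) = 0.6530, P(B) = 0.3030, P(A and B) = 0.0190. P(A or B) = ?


P(A∪B) = 0.6530 + 0.3030 - 0.0190
= 0.9560 - 0.0190
= 0.9370

P(A∪B) = 0.9370


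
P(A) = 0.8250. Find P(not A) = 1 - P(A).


P(not A) = 1 - 0.8250 = 0.1750

P(not A) = 0.1750


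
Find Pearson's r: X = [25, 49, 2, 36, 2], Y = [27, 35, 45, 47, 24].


Mean X = 22.8000, Mean Y = 35.6000
SD X = 18.605376, SD Y = 9.243376
Cov = 32.320000
r = 32.320000/(18.605376*9.243376) = 0.1879

r = 0.1879


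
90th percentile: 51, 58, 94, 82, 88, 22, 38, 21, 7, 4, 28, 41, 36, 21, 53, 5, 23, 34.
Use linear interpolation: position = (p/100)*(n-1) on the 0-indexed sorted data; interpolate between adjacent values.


Sorted: 4, 5, 7, 21, 21, 22, 23, 28, 34, 36, 38, 41, 51, 53, 58, 82, 88, 94
n = 18
Index = 90/100 * 17 = 15.3000
Lower = data[15] = 82, Upper = data[16] = 88
P90 = 82 + 0.3000*(6) = 83.8000

P90 = 83.8000


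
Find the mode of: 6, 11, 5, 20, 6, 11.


Frequencies: 5:1, 6:2, 11:2, 20:1
Max frequency = 2
Mode = 6, 11

Mode = 6, 11


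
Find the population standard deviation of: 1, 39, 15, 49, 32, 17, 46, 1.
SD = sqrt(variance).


Mean = 25.0000
Variance = 322.2500
SD = sqrt(322.2500) = 17.9513

SD = 17.9513


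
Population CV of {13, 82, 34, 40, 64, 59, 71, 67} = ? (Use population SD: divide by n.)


Mean = 53.7500
SD = 21.3410
CV = (21.3410/53.7500)*100 = 39.7042%

CV = 39.7042%


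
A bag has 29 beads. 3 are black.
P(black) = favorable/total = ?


P = 3/29 = 0.1034

P = 0.1034


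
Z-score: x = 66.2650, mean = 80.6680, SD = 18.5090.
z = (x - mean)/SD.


z = (66.2650 - 80.6680)/18.5090
= -14.4030/18.5090
= -0.7782

z = -0.7782


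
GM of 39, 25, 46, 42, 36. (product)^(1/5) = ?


Product = 39 × 25 × 46 × 42 × 36 = 67813200
GM = 67813200^(1/5) = 36.8352

GM = 36.8352


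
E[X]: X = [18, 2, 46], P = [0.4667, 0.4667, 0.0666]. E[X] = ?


E[X] = 18*0.4667 + 2*0.4667 + 46*0.0666
= 8.4006 + 0.9334 + 3.0636
= 12.3976

E[X] = 12.3976


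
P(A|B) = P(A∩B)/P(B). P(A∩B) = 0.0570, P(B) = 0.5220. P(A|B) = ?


P(A|B) = 0.0570/0.5220 = 0.1092

P(A|B) = 0.1092


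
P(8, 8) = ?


P(8,8) = 8!/0!
= 40320/1
= 40320

P(8,8) = 40320


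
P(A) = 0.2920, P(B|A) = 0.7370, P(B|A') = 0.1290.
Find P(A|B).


P(B) = P(B|A)*P(A) + P(B|A')*P(A')
= 0.7370*0.2920 + 0.1290*0.7080
= 0.215204 + 0.091332 = 0.306536
P(A|B) = 0.215204/0.306536 = 0.7021

P(A|B) = 0.7021


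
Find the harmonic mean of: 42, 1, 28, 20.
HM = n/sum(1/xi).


Sum of reciprocals = 1/42 + 1/1 + 1/28 + 1/20 = 1.109524
HM = 4/1.109524 = 3.6052

HM = 3.6052


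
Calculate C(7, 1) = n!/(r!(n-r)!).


C(7,1) = 7!/(1! × 6!)
= 5040/(1 × 720)
= 7

C(7,1) = 7


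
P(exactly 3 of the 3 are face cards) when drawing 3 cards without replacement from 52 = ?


Hypergeometric: P(X=3) = C(12,3)·C(40,0) / C(52,3)
= 220 × 1 / 22100
= 220/22100 = 0.0100

P = 0.0100


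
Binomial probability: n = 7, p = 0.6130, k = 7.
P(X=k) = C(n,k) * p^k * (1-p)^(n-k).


C(7,7) = 1
p^7 = 0.032525
(1-p)^0 = 1.000000
P = 1 * 0.032525 * 1.000000 = 0.0325

P(X=7) = 0.0325


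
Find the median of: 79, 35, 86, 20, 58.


Sorted: 20, 35, 58, 79, 86
n = 5 (odd)
Middle value = 58

Median = 58


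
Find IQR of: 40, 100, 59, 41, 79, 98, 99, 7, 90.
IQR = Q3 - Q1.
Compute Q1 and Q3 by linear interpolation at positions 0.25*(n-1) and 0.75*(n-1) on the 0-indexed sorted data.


Sorted: 7, 40, 41, 59, 79, 90, 98, 99, 100
Q1 (25th %ile) = 41.0000
Q3 (75th %ile) = 98.0000
IQR = 98.0000 - 41.0000 = 57.0000

IQR = 57.0000


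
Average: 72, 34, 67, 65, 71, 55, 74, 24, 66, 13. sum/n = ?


Sum = 72 + 34 + 67 + 65 + 71 + 55 + 74 + 24 + 66 + 13 = 541
n = 10
Mean = 541/10 = 54.1000

Mean = 54.1000


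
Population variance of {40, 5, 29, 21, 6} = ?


Mean = 20.2000
Squared deviations: 392.0400, 231.0400, 77.4400, 0.6400, 201.6400
Sum = 902.8000
Variance = 902.8000/5 = 180.5600

Variance = 180.5600


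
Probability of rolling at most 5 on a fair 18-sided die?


Favorable outcomes (roll ≤ 5): 5
Total outcomes = 18
P = 5/18 = 0.2778

P = 0.2778


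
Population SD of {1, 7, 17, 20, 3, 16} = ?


Mean = 10.6667
Variance = 53.5556
SD = sqrt(53.5556) = 7.3182

SD = 7.3182


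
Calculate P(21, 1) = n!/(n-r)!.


P(21,1) = 21!/20!
= 51090942171709440000/2432902008176640000
= 21

P(21,1) = 21


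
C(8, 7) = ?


C(8,7) = 8!/(7! × 1!)
= 40320/(5040 × 1)
= 8

C(8,7) = 8


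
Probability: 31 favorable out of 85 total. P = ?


P = 31/85 = 0.3647

P = 0.3647


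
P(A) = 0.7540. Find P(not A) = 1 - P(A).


P(not A) = 1 - 0.7540 = 0.2460

P(not A) = 0.2460


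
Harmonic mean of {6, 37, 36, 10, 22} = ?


Sum of reciprocals = 1/6 + 1/37 + 1/36 + 1/10 + 1/22 = 0.366926
HM = 5/0.366926 = 13.6267

HM = 13.6267


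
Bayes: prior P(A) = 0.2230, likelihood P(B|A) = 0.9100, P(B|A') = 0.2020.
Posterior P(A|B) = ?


P(B) = P(B|A)*P(A) + P(B|A')*P(A')
= 0.9100*0.2230 + 0.2020*0.7770
= 0.202930 + 0.156954 = 0.359884
P(A|B) = 0.202930/0.359884 = 0.5639

P(A|B) = 0.5639


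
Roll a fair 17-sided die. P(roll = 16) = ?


Favorable outcomes (roll = 16): 1
Total outcomes = 17
P = 1/17 = 0.0588

P = 0.0588


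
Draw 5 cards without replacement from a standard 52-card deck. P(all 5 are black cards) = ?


P(all black cards) = (26/52) × (25/51) × (24/50) × (23/49) × (22/48)
= 0.0253

P = 0.0253


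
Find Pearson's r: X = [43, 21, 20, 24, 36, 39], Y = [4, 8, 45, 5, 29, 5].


Mean X = 30.5000, Mean Y = 16.0000
SD X = 9.142392, SD Y = 15.599145
Cov = -54.833333
r = -54.833333/(9.142392*15.599145) = -0.3845

r = -0.3845


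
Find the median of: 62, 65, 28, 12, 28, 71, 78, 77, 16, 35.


Sorted: 12, 16, 28, 28, 35, 62, 65, 71, 77, 78
n = 10 (even)
Middle values: 35 and 62
Median = (35+62)/2 = 48.5000

Median = 48.5000


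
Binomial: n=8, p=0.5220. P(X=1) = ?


C(8,1) = 8
p^1 = 0.522000
(1-p)^7 = 0.005702
P = 8 * 0.522000 * 0.005702 = 0.0238

P(X=1) = 0.0238


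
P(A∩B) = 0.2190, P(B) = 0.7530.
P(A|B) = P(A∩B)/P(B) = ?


P(A|B) = 0.2190/0.7530 = 0.2908

P(A|B) = 0.2908


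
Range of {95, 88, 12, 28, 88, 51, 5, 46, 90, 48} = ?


Max = 95, Min = 5
Range = 95 - 5 = 90

Range = 90


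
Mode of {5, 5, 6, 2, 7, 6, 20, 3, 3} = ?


Frequencies: 2:1, 3:2, 5:2, 6:2, 7:1, 20:1
Max frequency = 2
Mode = 3, 5, 6

Mode = 3, 5, 6


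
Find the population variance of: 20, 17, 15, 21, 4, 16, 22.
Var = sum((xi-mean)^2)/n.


Mean = 16.4286
Squared deviations: 12.7551, 0.3265, 2.0408, 20.8980, 154.4694, 0.1837, 31.0408
Sum = 221.7143
Variance = 221.7143/7 = 31.6735

Variance = 31.6735


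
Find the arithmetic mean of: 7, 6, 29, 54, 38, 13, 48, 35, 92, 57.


Sum = 7 + 6 + 29 + 54 + 38 + 13 + 48 + 35 + 92 + 57 = 379
n = 10
Mean = 379/10 = 37.9000

Mean = 37.9000


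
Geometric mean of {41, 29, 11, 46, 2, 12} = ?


Product = 41 × 29 × 11 × 46 × 2 × 12 = 14439216
GM = 14439216^(1/6) = 15.6048

GM = 15.6048


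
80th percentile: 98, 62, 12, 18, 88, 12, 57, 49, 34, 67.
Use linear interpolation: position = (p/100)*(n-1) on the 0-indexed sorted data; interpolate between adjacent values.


Sorted: 12, 12, 18, 34, 49, 57, 62, 67, 88, 98
n = 10
Index = 80/100 * 9 = 7.2000
Lower = data[7] = 67, Upper = data[8] = 88
P80 = 67 + 0.2000*(21) = 71.2000

P80 = 71.2000


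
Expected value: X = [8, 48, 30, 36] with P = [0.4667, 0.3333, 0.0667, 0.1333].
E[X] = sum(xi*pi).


E[X] = 8*0.4667 + 48*0.3333 + 30*0.0667 + 36*0.1333
= 3.7336 + 15.9984 + 2.0010 + 4.7988
= 26.5318

E[X] = 26.5318


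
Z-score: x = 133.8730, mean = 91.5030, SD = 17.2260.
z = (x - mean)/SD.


z = (133.8730 - 91.5030)/17.2260
= 42.3700/17.2260
= 2.4597

z = 2.4597


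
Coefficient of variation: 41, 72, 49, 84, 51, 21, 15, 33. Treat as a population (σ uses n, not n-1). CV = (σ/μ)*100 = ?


Mean = 45.7500
SD = 22.1740
CV = (22.1740/45.7500)*100 = 48.4678%

CV = 48.4678%


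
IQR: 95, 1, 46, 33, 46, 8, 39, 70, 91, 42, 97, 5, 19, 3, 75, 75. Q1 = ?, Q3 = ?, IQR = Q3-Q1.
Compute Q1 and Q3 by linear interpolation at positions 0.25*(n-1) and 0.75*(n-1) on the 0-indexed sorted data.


Sorted: 1, 3, 5, 8, 19, 33, 39, 42, 46, 46, 70, 75, 75, 91, 95, 97
Q1 (25th %ile) = 16.2500
Q3 (75th %ile) = 75.0000
IQR = 75.0000 - 16.2500 = 58.7500

IQR = 58.7500


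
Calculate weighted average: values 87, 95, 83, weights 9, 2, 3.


Numerator = 87*9 + 95*2 + 83*3 = 1222
Denominator = 9 + 2 + 3 = 14
WM = 1222/14 = 87.2857

WM = 87.2857


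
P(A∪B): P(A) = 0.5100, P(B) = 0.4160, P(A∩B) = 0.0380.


P(A∪B) = 0.5100 + 0.4160 - 0.0380
= 0.9260 - 0.0380
= 0.8880

P(A∪B) = 0.8880


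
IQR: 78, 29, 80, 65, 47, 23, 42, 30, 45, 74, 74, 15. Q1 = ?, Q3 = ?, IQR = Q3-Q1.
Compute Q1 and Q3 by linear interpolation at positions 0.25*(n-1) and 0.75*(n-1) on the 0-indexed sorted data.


Sorted: 15, 23, 29, 30, 42, 45, 47, 65, 74, 74, 78, 80
Q1 (25th %ile) = 29.7500
Q3 (75th %ile) = 74.0000
IQR = 74.0000 - 29.7500 = 44.2500

IQR = 44.2500


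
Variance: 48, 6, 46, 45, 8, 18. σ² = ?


Mean = 28.5000
Squared deviations: 380.2500, 506.2500, 306.2500, 272.2500, 420.2500, 110.2500
Sum = 1995.5000
Variance = 1995.5000/6 = 332.5833

Variance = 332.5833


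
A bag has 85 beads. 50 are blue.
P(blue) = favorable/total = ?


P = 50/85 = 0.5882

P = 0.5882


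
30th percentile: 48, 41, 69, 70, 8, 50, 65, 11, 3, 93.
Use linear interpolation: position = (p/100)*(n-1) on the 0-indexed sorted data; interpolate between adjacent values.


Sorted: 3, 8, 11, 41, 48, 50, 65, 69, 70, 93
n = 10
Index = 30/100 * 9 = 2.7000
Lower = data[2] = 11, Upper = data[3] = 41
P30 = 11 + 0.7000*(30) = 32.0000

P30 = 32.0000


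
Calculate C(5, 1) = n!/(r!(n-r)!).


C(5,1) = 5!/(1! × 4!)
= 120/(1 × 24)
= 5

C(5,1) = 5


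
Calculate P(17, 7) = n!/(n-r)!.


P(17,7) = 17!/10!
= 355687428096000/3628800
= 98017920

P(17,7) = 98017920


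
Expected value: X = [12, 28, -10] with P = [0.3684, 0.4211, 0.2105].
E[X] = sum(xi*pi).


E[X] = 12*0.3684 + 28*0.4211 - 10*0.2105
= 4.4208 + 11.7908 - 2.1050
= 14.1066

E[X] = 14.1066


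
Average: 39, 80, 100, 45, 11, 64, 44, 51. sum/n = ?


Sum = 39 + 80 + 100 + 45 + 11 + 64 + 44 + 51 = 434
n = 8
Mean = 434/8 = 54.2500

Mean = 54.2500


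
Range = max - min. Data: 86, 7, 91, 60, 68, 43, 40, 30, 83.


Max = 91, Min = 7
Range = 91 - 7 = 84

Range = 84


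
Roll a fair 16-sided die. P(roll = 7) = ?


Favorable outcomes (roll = 7): 1
Total outcomes = 16
P = 1/16 = 0.0625

P = 0.0625


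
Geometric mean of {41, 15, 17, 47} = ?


Product = 41 × 15 × 17 × 47 = 491385
GM = 491385^(1/4) = 26.4762

GM = 26.4762


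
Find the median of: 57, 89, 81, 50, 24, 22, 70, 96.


Sorted: 22, 24, 50, 57, 70, 81, 89, 96
n = 8 (even)
Middle values: 57 and 70
Median = (57+70)/2 = 63.5000

Median = 63.5000


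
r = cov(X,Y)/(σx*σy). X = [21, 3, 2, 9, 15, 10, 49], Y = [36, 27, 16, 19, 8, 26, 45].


Mean X = 15.5714, Mean Y = 25.2857
SD X = 14.946162, SD Y = 11.535217
Cov = 124.122449
r = 124.122449/(14.946162*11.535217) = 0.7199

r = 0.7199


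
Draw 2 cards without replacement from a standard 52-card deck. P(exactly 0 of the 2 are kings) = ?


Hypergeometric: P(X=0) = C(4,0)·C(48,2) / C(52,2)
= 1 × 1128 / 1326
= 1128/1326 = 0.8507

P = 0.8507


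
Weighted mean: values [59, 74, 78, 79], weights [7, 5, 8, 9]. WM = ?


Numerator = 59*7 + 74*5 + 78*8 + 79*9 = 2118
Denominator = 7 + 5 + 8 + 9 = 29
WM = 2118/29 = 73.0345

WM = 73.0345


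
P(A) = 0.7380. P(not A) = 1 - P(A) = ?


P(not A) = 1 - 0.7380 = 0.2620

P(not A) = 0.2620


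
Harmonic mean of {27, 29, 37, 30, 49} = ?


Sum of reciprocals = 1/27 + 1/29 + 1/37 + 1/30 + 1/49 = 0.152288
HM = 5/0.152288 = 32.8325

HM = 32.8325


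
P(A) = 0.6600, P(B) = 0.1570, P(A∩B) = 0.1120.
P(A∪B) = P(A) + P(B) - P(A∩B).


P(A∪B) = 0.6600 + 0.1570 - 0.1120
= 0.8170 - 0.1120
= 0.7050

P(A∪B) = 0.7050


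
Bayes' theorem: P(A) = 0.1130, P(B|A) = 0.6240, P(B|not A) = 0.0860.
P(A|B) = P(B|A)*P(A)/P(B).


P(B) = P(B|A)*P(A) + P(B|A')*P(A')
= 0.6240*0.1130 + 0.0860*0.8870
= 0.070512 + 0.076282 = 0.146794
P(A|B) = 0.070512/0.146794 = 0.4803

P(A|B) = 0.4803


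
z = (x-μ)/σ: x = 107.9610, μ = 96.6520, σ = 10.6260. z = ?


z = (107.9610 - 96.6520)/10.6260
= 11.3090/10.6260
= 1.0643

z = 1.0643


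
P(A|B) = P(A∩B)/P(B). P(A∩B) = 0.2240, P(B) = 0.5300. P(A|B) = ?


P(A|B) = 0.2240/0.5300 = 0.4226

P(A|B) = 0.4226


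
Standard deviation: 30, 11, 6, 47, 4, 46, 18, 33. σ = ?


Mean = 24.3750
Variance = 257.2344
SD = sqrt(257.2344) = 16.0385

SD = 16.0385


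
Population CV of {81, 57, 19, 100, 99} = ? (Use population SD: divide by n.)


Mean = 71.2000
SD = 30.4132
CV = (30.4132/71.2000)*100 = 42.7151%

CV = 42.7151%


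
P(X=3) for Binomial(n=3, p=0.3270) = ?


C(3,3) = 1
p^3 = 0.034966
(1-p)^0 = 1.000000
P = 1 * 0.034966 * 1.000000 = 0.0350

P(X=3) = 0.0350


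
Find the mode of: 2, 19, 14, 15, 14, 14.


Frequencies: 2:1, 14:3, 15:1, 19:1
Max frequency = 3
Mode = 14

Mode = 14


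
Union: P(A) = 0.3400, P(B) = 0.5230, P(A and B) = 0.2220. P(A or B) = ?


P(A∪B) = 0.3400 + 0.5230 - 0.2220
= 0.8630 - 0.2220
= 0.6410

P(A∪B) = 0.6410


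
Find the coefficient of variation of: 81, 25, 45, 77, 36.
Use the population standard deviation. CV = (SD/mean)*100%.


Mean = 52.8000
SD = 22.3464
CV = (22.3464/52.8000)*100 = 42.3227%

CV = 42.3227%


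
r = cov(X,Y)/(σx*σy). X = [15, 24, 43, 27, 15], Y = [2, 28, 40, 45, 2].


Mean X = 24.8000, Mean Y = 23.4000
SD X = 10.283968, SD Y = 18.325938
Cov = 153.080000
r = 153.080000/(10.283968*18.325938) = 0.8123

r = 0.8123


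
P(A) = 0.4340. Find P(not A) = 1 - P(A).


P(not A) = 1 - 0.4340 = 0.5660

P(not A) = 0.5660


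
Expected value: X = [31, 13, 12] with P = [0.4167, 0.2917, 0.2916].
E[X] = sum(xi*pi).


E[X] = 31*0.4167 + 13*0.2917 + 12*0.2916
= 12.9177 + 3.7921 + 3.4992
= 20.2090

E[X] = 20.2090


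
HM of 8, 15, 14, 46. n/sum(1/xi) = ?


Sum of reciprocals = 1/8 + 1/15 + 1/14 + 1/46 = 0.284834
HM = 4/0.284834 = 14.0432

HM = 14.0432


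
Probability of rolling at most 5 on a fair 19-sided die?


Favorable outcomes (roll ≤ 5): 5
Total outcomes = 19
P = 5/19 = 0.2632

P = 0.2632


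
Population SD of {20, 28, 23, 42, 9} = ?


Mean = 24.4000
Variance = 116.2400
SD = sqrt(116.2400) = 10.7815

SD = 10.7815


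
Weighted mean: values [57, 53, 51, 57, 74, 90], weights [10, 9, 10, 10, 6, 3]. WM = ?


Numerator = 57*10 + 53*9 + 51*10 + 57*10 + 74*6 + 90*3 = 2841
Denominator = 10 + 9 + 10 + 10 + 6 + 3 = 48
WM = 2841/48 = 59.1875

WM = 59.1875


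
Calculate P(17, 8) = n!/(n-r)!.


P(17,8) = 17!/9!
= 355687428096000/362880
= 980179200

P(17,8) = 980179200


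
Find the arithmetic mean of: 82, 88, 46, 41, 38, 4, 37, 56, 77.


Sum = 82 + 88 + 46 + 41 + 38 + 4 + 37 + 56 + 77 = 469
n = 9
Mean = 469/9 = 52.1111

Mean = 52.1111


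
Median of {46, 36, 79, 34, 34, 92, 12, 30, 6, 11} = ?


Sorted: 6, 11, 12, 30, 34, 34, 36, 46, 79, 92
n = 10 (even)
Middle values: 34 and 34
Median = (34+34)/2 = 34.0000

Median = 34.0000


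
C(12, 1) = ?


C(12,1) = 12!/(1! × 11!)
= 479001600/(1 × 39916800)
= 12

C(12,1) = 12


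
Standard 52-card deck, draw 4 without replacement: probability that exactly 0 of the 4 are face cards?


Hypergeometric: P(X=0) = C(12,0)·C(40,4) / C(52,4)
= 1 × 91390 / 270725
= 91390/270725 = 0.3376

P = 0.3376


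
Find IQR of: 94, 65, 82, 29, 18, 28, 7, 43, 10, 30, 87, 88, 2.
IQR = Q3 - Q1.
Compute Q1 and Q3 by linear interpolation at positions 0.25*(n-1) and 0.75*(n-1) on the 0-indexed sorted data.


Sorted: 2, 7, 10, 18, 28, 29, 30, 43, 65, 82, 87, 88, 94
Q1 (25th %ile) = 18.0000
Q3 (75th %ile) = 82.0000
IQR = 82.0000 - 18.0000 = 64.0000

IQR = 64.0000


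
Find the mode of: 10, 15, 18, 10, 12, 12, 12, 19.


Frequencies: 10:2, 12:3, 15:1, 18:1, 19:1
Max frequency = 3
Mode = 12

Mode = 12


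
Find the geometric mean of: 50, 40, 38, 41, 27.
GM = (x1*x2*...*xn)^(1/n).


Product = 50 × 40 × 38 × 41 × 27 = 84132000
GM = 84132000^(1/5) = 38.4585

GM = 38.4585


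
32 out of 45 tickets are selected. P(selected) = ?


P = 32/45 = 0.7111

P = 0.7111


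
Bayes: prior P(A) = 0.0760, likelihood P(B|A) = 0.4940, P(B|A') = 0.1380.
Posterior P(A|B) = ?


P(B) = P(B|A)*P(A) + P(B|A')*P(A')
= 0.4940*0.0760 + 0.1380*0.9240
= 0.037544 + 0.127512 = 0.165056
P(A|B) = 0.037544/0.165056 = 0.2275

P(A|B) = 0.2275


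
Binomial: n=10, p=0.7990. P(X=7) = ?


C(10,7) = 120
p^7 = 0.207887
(1-p)^3 = 0.008121
P = 120 * 0.207887 * 0.008121 = 0.2026

P(X=7) = 0.2026


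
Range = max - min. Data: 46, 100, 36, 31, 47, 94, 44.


Max = 100, Min = 31
Range = 100 - 31 = 69

Range = 69


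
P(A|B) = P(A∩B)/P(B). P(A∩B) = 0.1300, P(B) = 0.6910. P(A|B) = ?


P(A|B) = 0.1300/0.6910 = 0.1881

P(A|B) = 0.1881


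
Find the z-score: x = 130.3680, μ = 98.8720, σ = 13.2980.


z = (130.3680 - 98.8720)/13.2980
= 31.4960/13.2980
= 2.3685

z = 2.3685


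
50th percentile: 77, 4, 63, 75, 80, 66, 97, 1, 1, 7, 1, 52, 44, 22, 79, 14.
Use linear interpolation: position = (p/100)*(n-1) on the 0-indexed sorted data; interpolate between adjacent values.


Sorted: 1, 1, 1, 4, 7, 14, 22, 44, 52, 63, 66, 75, 77, 79, 80, 97
n = 16
Index = 50/100 * 15 = 7.5000
Lower = data[7] = 44, Upper = data[8] = 52
P50 = 44 + 0.5000*(8) = 48.0000

P50 = 48.0000


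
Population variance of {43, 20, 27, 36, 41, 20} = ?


Mean = 31.1667
Squared deviations: 140.0278, 124.6944, 17.3611, 23.3611, 96.6944, 124.6944
Sum = 526.8333
Variance = 526.8333/6 = 87.8056

Variance = 87.8056


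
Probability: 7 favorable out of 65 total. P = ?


P = 7/65 = 0.1077

P = 0.1077


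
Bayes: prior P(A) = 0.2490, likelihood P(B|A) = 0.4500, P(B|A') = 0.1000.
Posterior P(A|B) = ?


P(B) = P(B|A)*P(A) + P(B|A')*P(A')
= 0.4500*0.2490 + 0.1000*0.7510
= 0.112050 + 0.075100 = 0.187150
P(A|B) = 0.112050/0.187150 = 0.5987

P(A|B) = 0.5987


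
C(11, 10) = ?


C(11,10) = 11!/(10! × 1!)
= 39916800/(3628800 × 1)
= 11

C(11,10) = 11


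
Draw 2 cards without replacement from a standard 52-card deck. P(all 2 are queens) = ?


P(all queens) = (4/52) × (3/51)
= 0.0045

P = 0.0045


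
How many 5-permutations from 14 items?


P(14,5) = 14!/9!
= 87178291200/362880
= 240240

P(14,5) = 240240


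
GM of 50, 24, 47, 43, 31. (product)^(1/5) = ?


Product = 50 × 24 × 47 × 43 × 31 = 75181200
GM = 75181200^(1/5) = 37.6029

GM = 37.6029


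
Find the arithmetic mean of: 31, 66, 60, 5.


Sum = 31 + 66 + 60 + 5 = 162
n = 4
Mean = 162/4 = 40.5000

Mean = 40.5000


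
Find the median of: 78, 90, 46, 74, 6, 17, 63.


Sorted: 6, 17, 46, 63, 74, 78, 90
n = 7 (odd)
Middle value = 63

Median = 63


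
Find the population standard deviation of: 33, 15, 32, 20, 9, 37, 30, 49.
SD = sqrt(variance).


Mean = 28.1250
Variance = 145.1094
SD = sqrt(145.1094) = 12.0461

SD = 12.0461


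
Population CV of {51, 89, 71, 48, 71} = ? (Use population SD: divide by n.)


Mean = 66.0000
SD = 15.0200
CV = (15.0200/66.0000)*100 = 22.7576%

CV = 22.7576%


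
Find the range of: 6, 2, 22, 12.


Max = 22, Min = 2
Range = 22 - 2 = 20

Range = 20


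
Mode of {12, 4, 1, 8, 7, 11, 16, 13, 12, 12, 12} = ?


Frequencies: 1:1, 4:1, 7:1, 8:1, 11:1, 12:4, 13:1, 16:1
Max frequency = 4
Mode = 12

Mode = 12


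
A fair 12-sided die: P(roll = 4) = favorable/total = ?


Favorable outcomes (roll = 4): 1
Total outcomes = 12
P = 1/12 = 0.0833

P = 0.0833


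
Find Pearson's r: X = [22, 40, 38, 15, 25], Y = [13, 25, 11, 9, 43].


Mean X = 28.0000, Mean Y = 20.2000
SD X = 9.570789, SD Y = 12.687001
Cov = 17.200000
r = 17.200000/(9.570789*12.687001) = 0.1417

r = 0.1417


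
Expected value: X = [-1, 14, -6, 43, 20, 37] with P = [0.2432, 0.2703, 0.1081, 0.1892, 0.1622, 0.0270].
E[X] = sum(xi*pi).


E[X] = -1*0.2432 + 14*0.2703 - 6*0.1081 + 43*0.1892 + 20*0.1622 + 37*0.0270
= -0.2432 + 3.7842 - 0.6486 + 8.1356 + 3.2440 + 0.9990
= 15.2710

E[X] = 15.2710


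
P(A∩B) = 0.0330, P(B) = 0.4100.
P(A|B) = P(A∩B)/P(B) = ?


P(A|B) = 0.0330/0.4100 = 0.0805

P(A|B) = 0.0805


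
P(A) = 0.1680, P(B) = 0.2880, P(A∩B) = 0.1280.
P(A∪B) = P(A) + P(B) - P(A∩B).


P(A∪B) = 0.1680 + 0.2880 - 0.1280
= 0.4560 - 0.1280
= 0.3280

P(A∪B) = 0.3280


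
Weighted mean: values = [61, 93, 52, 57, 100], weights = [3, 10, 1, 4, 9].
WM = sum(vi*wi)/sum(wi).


Numerator = 61*3 + 93*10 + 52*1 + 57*4 + 100*9 = 2293
Denominator = 3 + 10 + 1 + 4 + 9 = 27
WM = 2293/27 = 84.9259

WM = 84.9259


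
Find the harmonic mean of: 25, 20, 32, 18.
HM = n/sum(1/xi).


Sum of reciprocals = 1/25 + 1/20 + 1/32 + 1/18 = 0.176806
HM = 4/0.176806 = 22.6237

HM = 22.6237


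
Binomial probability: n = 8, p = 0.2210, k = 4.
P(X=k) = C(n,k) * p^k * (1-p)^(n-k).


C(8,4) = 70
p^4 = 0.002385
(1-p)^4 = 0.368256
P = 70 * 0.002385 * 0.368256 = 0.0615

P(X=4) = 0.0615


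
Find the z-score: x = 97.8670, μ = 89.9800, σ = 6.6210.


z = (97.8670 - 89.9800)/6.6210
= 7.8870/6.6210
= 1.1912

z = 1.1912


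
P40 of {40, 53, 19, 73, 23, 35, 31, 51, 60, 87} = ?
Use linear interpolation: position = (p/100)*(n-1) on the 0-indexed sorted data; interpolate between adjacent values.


Sorted: 19, 23, 31, 35, 40, 51, 53, 60, 73, 87
n = 10
Index = 40/100 * 9 = 3.6000
Lower = data[3] = 35, Upper = data[4] = 40
P40 = 35 + 0.6000*(5) = 38.0000

P40 = 38.0000


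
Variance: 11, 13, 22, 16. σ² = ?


Mean = 15.5000
Squared deviations: 20.2500, 6.2500, 42.2500, 0.2500
Sum = 69.0000
Variance = 69.0000/4 = 17.2500

Variance = 17.2500


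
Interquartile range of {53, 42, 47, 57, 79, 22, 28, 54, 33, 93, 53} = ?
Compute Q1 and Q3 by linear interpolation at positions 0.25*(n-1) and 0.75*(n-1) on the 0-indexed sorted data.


Sorted: 22, 28, 33, 42, 47, 53, 53, 54, 57, 79, 93
Q1 (25th %ile) = 37.5000
Q3 (75th %ile) = 55.5000
IQR = 55.5000 - 37.5000 = 18.0000

IQR = 18.0000


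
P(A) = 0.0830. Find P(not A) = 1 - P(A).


P(not A) = 1 - 0.0830 = 0.9170

P(not A) = 0.9170


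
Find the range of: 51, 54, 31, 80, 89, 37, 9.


Max = 89, Min = 9
Range = 89 - 9 = 80

Range = 80


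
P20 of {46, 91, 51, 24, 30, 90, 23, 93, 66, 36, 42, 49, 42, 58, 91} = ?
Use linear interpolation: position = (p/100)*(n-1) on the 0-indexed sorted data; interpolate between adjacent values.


Sorted: 23, 24, 30, 36, 42, 42, 46, 49, 51, 58, 66, 90, 91, 91, 93
n = 15
Index = 20/100 * 14 = 2.8000
Lower = data[2] = 30, Upper = data[3] = 36
P20 = 30 + 0.8000*(6) = 34.8000

P20 = 34.8000


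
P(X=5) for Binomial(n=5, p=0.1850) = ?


C(5,5) = 1
p^5 = 0.000217
(1-p)^0 = 1.000000
P = 1 * 0.000217 * 1.000000 = 0.0002

P(X=5) = 0.0002


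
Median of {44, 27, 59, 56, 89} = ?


Sorted: 27, 44, 56, 59, 89
n = 5 (odd)
Middle value = 56

Median = 56


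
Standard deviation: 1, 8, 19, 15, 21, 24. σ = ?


Mean = 14.6667
Variance = 62.8889
SD = sqrt(62.8889) = 7.9303

SD = 7.9303


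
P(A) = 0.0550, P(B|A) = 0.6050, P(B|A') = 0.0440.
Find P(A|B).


P(B) = P(B|A)*P(A) + P(B|A')*P(A')
= 0.6050*0.0550 + 0.0440*0.9450
= 0.033275 + 0.041580 = 0.074855
P(A|B) = 0.033275/0.074855 = 0.4445

P(A|B) = 0.4445


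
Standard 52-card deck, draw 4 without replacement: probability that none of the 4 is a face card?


P(no face cards) = (40/52) × (39/51) × (38/50) × (37/49)
= 0.3376

P = 0.3376


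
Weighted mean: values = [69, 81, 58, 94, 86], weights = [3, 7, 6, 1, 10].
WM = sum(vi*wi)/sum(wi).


Numerator = 69*3 + 81*7 + 58*6 + 94*1 + 86*10 = 2076
Denominator = 3 + 7 + 6 + 1 + 10 = 27
WM = 2076/27 = 76.8889

WM = 76.8889
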